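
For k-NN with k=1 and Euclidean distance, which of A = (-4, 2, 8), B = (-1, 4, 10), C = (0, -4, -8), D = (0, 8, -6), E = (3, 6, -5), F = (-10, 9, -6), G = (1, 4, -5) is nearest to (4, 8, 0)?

Distances: d(A) ≈ 12.8062, d(B) ≈ 11.8743, d(C) ≈ 14.9666, d(D) ≈ 7.2111, d(E) ≈ 5.4772, d(F) ≈ 15.2643, d(G) ≈ 7.0711. Nearest: E = (3, 6, -5) with distance 5.4772.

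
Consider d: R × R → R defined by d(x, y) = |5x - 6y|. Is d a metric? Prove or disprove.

No. d fails symmetry: d(2, 9) = |5·2 - 6·9| = |-44| = 44, but d(9, 2) = |5·9 - 6·2| = |33| = 33. Since 44 ≠ 33, d(x,y) ≠ d(y,x) in general.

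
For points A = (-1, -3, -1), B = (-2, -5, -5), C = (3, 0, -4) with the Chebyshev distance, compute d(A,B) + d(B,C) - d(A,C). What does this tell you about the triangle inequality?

d(A,B) = max(1, 2, 4) = 4, d(B,C) = max(5, 5, 1) = 5, d(A,C) = max(4, 3, 3) = 4.
d(A,B) + d(B,C) - d(A,C) = 4 + 5 - 4 = 9 - 4 = 5. This is ≥ 0, so the triangle inequality holds for these points.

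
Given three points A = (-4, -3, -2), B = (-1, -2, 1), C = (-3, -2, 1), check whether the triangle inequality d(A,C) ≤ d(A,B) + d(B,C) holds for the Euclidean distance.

d(A,B) = √(3² + 1² + 3²) = √19 ≈ 4.3589, d(B,C) = √(2² + 0² + 0²) = √4 = 2, d(A,C) = √(1² + 1² + 3²) = √11 ≈ 3.3166.
d(A,C) ≈ 3.3166 ≤ 4.3589 + 2 = 6.3589. Triangle inequality is satisfied.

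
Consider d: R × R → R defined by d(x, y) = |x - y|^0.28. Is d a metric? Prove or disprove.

Yes. With 0 < p = 0.28 ≤ 1, d(x,y) = |x-y|^0.28 is a metric on R. Non-negativity and symmetry are immediate; |x-y|^0.28 = 0 ⟺ |x-y| = 0 ⟺ x = y. For the triangle inequality, the function t ↦ t^0.28 is subadditive on [0,∞) when p ≤ 1, so |x-z|^0.28 ≤ (|x-y| + |y-z|)^0.28 ≤ |x-y|^0.28 + |y-z|^0.28.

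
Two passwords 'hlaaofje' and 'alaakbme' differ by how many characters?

Differing positions: 1, 5, 6, 7. Hamming distance = 4.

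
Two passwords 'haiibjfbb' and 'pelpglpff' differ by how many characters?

Differing positions: 1, 2, 3, 4, 5, 6, 7, 8, 9. Hamming distance = 9.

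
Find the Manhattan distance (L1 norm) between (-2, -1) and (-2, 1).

Σ|x_i - y_i| = |-2 - (-2)| + |-1 - 1| = 0 + 2 = 2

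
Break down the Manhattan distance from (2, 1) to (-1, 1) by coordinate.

Σ|x_i - y_i| = |2 - (-1)| + |1 - 1| = 3 + 0 = 3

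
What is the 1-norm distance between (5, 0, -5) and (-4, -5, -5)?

Σ|x_i - y_i| = |5 - (-4)| + |0 - (-5)| + |-5 - (-5)| = 9 + 5 + 0 = 14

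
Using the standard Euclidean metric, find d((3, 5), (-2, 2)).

√(Σ(x_i - y_i)²) = √((3 - (-2))² + (5 - 2)²)
= √(5² + 3²) = √(25 + 9) = √34 ≈ 5.831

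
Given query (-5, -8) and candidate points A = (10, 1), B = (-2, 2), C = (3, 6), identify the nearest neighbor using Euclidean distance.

Distances: d(A) ≈ 17.4929, d(B) ≈ 10.4403, d(C) ≈ 16.1245. Nearest: B = (-2, 2) with distance 10.4403.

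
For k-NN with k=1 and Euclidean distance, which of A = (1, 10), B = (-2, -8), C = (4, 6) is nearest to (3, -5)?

Distances: d(A) ≈ 15.1327, d(B) ≈ 5.831, d(C) ≈ 11.0454. Nearest: B = (-2, -8) with distance 5.831.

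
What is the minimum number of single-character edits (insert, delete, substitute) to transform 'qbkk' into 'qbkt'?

Let D[i][j] be the edit distance between the first i characters of 'qbkk' and the first j characters of 'qbkt', with D[i][0] = i, D[0][j] = j, and D[i][j] = D[i-1][j-1] if the characters match, else 1 + min(D[i-1][j], D[i][j-1], D[i-1][j-1]). Filling the table (rows: prefixes of 'qbkk', columns: prefixes of 'qbkt'):
     ε  q  b  k  t
  ε  0  1  2  3  4
  q  1  0  1  2  3
  b  2  1  0  1  2
  k  3  2  1  0  1
  k  4  3  2  1  1
The bottom-right entry gives D[4][4] = 1, so no sequence of fewer than 1 edit works. Backtracking through the table gives one optimal edit sequence (1 edit):
  qbkk → qbkt (sub k→t @4)
Edit distance = 1.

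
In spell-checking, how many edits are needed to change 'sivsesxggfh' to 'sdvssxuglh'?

Let D[i][j] be the edit distance between the first i characters of 'sivsesxggfh' and the first j characters of 'sdvssxuglh', with D[i][0] = i, D[0][j] = j, and D[i][j] = D[i-1][j-1] if the characters match, else 1 + min(D[i-1][j], D[i][j-1], D[i-1][j-1]). Filling the table (rows: prefixes of 'sivsesxggfh', columns: prefixes of 'sdvssxuglh'):
     ε  s  d  v  s  s  x  u  g  l  h
  ε  0  1  2  3  4  5  6  7  8  9 10
  s  1  0  1  2  3  4  5  6  7  8  9
  i  2  1  1  2  3  4  5  6  7  8  9
  v  3  2  2  1  2  3  4  5  6  7  8
  s  4  3  3  2  1  2  3  4  5  6  7
  e  5  4  4  3  2  2  3  4  5  6  7
  s  6  5  5  4  3  2  3  4  5  6  7
  x  7  6  6  5  4  3  2  3  4  5  6
  g  8  7  7  6  5  4  3  3  3  4  5
  g  9  8  8  7  6  5  4  4  3  4  5
  f 10  9  9  8  7  6  5  5  4  4  5
  h 11 10 10  9  8  7  6  6  5  5  4
The bottom-right entry gives D[11][10] = 4, so no sequence of fewer than 4 edits works. Backtracking through the table gives one optimal edit sequence (4 edits):
  sivsesxggfh → sdvsesxggfh (sub i→d @2)
  sdvsesxggfh → sdvssxggfh (del e @5)
  sdvssxggfh → sdvssxugfh (sub g→u @7)
  sdvssxugfh → sdvssxuglh (sub f→l @9)
Edit distance = 4.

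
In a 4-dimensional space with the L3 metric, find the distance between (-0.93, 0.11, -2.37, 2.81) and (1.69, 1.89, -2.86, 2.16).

(Σ|x_i - y_i|^3)^(1/3) = (|-0.93 - 1.69|^3 + |0.11 - 1.89|^3 + |-2.37 - (-2.86)|^3 + |2.81 - 2.16|^3)^(1/3)
= (2.62^3 + 1.78^3 + 0.49^3 + 0.65^3)^(1/3) ≈ (17.9847 + 5.6398 + 0.1176 + 0.2746)^(1/3) = (24.0167)^(1/3) ≈ 2.8852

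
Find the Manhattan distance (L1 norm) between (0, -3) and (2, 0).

Σ|x_i - y_i| = |0 - 2| + |-3 - 0| = 2 + 3 = 5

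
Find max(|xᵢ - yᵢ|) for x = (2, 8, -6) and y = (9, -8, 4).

max(|x_i - y_i|) = max(|2 - 9|, |8 - (-8)|, |-6 - 4|) = max(7, 16, 10) = 16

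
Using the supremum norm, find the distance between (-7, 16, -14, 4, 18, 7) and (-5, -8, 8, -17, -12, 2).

max(|x_i - y_i|) = max(|-7 - (-5)|, |16 - (-8)|, |-14 - 8|, |4 - (-17)|, |18 - (-12)|, |7 - 2|) = max(2, 24, 22, 21, 30, 5) = 30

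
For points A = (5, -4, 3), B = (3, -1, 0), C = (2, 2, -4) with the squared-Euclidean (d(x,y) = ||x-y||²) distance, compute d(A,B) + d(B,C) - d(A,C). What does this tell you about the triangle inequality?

d(A,B) = 2² + 3² + 3² = 22, d(B,C) = 1² + 3² + 4² = 26, d(A,C) = 3² + 6² + 7² = 94.
d(A,B) + d(B,C) - d(A,C) = 22 + 26 - 94 = 48 - 94 = -46. This is < 0, so the triangle inequality FAILS for these points (squared-Euclidean is not a metric).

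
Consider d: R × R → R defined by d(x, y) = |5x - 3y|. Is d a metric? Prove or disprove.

No. d fails symmetry: d(5, 4) = |5·5 - 3·4| = |13| = 13, but d(4, 5) = |5·4 - 3·5| = |5| = 5. Since 13 ≠ 5, d(x,y) ≠ d(y,x) in general.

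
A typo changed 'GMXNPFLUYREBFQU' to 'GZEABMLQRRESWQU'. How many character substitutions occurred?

Differing positions: 2, 3, 4, 5, 6, 8, 9, 12, 13. Hamming distance = 9.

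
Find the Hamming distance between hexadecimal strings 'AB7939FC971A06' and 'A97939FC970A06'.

Differing positions: 2, 11. Hamming distance = 2.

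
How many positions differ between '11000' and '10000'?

Differing positions: 2. Hamming distance = 1.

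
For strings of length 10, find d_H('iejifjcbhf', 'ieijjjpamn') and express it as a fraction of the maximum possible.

Differing positions: 3, 4, 5, 7, 8, 9, 10. Hamming distance = 7. The maximum possible Hamming distance for length-10 strings is 10, so d_H/10 = 7/10 = 0.7.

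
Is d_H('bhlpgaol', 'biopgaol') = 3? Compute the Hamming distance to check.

Differing positions: 2, 3. Hamming distance = 2, so the claim that d_H = 3 is false.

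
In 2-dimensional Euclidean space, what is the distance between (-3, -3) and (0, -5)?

√(Σ(x_i - y_i)²) = √((-3 - 0)² + (-3 - (-5))²)
= √((-3)² + 2²) = √(9 + 4) = √13 ≈ 3.6056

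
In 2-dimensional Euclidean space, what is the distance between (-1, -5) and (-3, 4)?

√(Σ(x_i - y_i)²) = √((-1 - (-3))² + (-5 - 4)²)
= √(2² + (-9)²) = √(4 + 81) = √85 ≈ 9.2195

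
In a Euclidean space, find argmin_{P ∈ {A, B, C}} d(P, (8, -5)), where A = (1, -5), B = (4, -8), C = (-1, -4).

Distances: d(A) = 7, d(B) = 5, d(C) ≈ 9.0554. Nearest: B = (4, -8) with distance 5.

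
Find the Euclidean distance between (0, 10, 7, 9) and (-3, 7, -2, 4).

√(Σ(x_i - y_i)²) = √((0 - (-3))² + (10 - 7)² + (7 - (-2))² + (9 - 4)²)
= √(3² + 3² + 9² + 5²) = √(9 + 9 + 81 + 25) = √124 ≈ 11.1355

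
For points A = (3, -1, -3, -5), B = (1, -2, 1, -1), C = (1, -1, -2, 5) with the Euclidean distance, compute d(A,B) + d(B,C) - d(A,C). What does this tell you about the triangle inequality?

d(A,B) = √(2² + 1² + 4² + 4²) = √37 ≈ 6.0828, d(B,C) = √(0² + 1² + 3² + 6²) = √46 ≈ 6.7823, d(A,C) = √(2² + 0² + 1² + 10²) = √105 ≈ 10.247.
d(A,B) + d(B,C) - d(A,C) = 6.0828 + 6.7823 - 10.247 = 12.8651 - 10.247 = 2.6181 (to 4 decimal places). This is ≥ 0, so the triangle inequality holds for these points.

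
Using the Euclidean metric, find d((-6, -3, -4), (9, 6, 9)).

√(Σ(x_i - y_i)²) = √((-6 - 9)² + (-3 - 6)² + (-4 - 9)²)
= √((-15)² + (-9)² + (-13)²) = √(225 + 81 + 169) = √475 ≈ 21.7945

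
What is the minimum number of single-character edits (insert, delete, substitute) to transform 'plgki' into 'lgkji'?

Let D[i][j] be the edit distance between the first i characters of 'plgki' and the first j characters of 'lgkji', with D[i][0] = i, D[0][j] = j, and D[i][j] = D[i-1][j-1] if the characters match, else 1 + min(D[i-1][j], D[i][j-1], D[i-1][j-1]). Filling the table (rows: prefixes of 'plgki', columns: prefixes of 'lgkji'):
     ε  l  g  k  j  i
  ε  0  1  2  3  4  5
  p  1  1  2  3  4  5
  l  2  1  2  3  4  5
  g  3  2  1  2  3  4
  k  4  3  2  1  2  3
  i  5  4  3  2  2  2
The bottom-right entry gives D[5][5] = 2, so no sequence of fewer than 2 edits works. Backtracking through the table gives one optimal edit sequence (2 edits):
  plgki → lgki (del p @1)
  lgki → lgkji (ins j @4)
Edit distance = 2.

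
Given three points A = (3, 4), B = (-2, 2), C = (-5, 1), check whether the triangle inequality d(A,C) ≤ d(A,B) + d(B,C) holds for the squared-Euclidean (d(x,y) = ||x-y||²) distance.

d(A,B) = 5² + 2² = 29, d(B,C) = 3² + 1² = 10, d(A,C) = 8² + 3² = 73.
d(A,C) = 73 > 29 + 10 = 39. Triangle inequality is VIOLATED. (Squared-Euclidean is not a metric — this is a counterexample.)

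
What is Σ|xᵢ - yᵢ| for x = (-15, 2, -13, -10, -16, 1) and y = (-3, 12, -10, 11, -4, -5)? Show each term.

Σ|x_i - y_i| = |-15 - (-3)| + |2 - 12| + |-13 - (-10)| + |-10 - 11| + |-16 - (-4)| + |1 - (-5)| = 12 + 10 + 3 + 21 + 12 + 6 = 64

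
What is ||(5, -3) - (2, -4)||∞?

max(|x_i - y_i|) = max(|5 - 2|, |-3 - (-4)|) = max(3, 1) = 3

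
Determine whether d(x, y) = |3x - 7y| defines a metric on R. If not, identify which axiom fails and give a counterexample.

No. d fails symmetry: d(6, 2) = |3·6 - 7·2| = |4| = 4, but d(2, 6) = |3·2 - 7·6| = |-36| = 36. Since 4 ≠ 36, d(x,y) ≠ d(y,x) in general.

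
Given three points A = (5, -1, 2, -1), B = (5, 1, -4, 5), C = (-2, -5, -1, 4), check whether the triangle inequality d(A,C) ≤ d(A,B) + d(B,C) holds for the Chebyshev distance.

d(A,B) = max(0, 2, 6, 6) = 6, d(B,C) = max(7, 6, 3, 1) = 7, d(A,C) = max(7, 4, 3, 5) = 7.
d(A,C) = 7 ≤ 6 + 7 = 13. Triangle inequality is satisfied.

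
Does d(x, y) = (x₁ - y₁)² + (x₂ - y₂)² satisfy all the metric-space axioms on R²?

No. The squared Euclidean distance fails the triangle inequality. Counterexample: x = (0, 0), y = (4, 4), z = (8, 8). d(x,z) = 8² + 8² = 128, but d(x,y) + d(y,z) = (4² + 4²) + (4² + 4²) = 32 + 32 = 64. Since 128 > 64, the triangle inequality is violated. (Note: √d, the ordinary Euclidean distance, IS a metric.)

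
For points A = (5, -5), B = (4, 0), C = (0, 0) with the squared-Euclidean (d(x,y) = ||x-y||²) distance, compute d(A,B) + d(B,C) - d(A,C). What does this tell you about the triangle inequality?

d(A,B) = 1² + 5² = 26, d(B,C) = 4² + 0² = 16, d(A,C) = 5² + 5² = 50.
d(A,B) + d(B,C) - d(A,C) = 26 + 16 - 50 = 42 - 50 = -8. This is < 0, so the triangle inequality FAILS for these points (squared-Euclidean is not a metric).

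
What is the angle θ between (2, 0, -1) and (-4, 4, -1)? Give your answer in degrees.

With u = (2, 0, -1), v = (-4, 4, -1):
u·v = 2·(-4) + 0·4 + (-1)·(-1) = (-8) + 0 + 1 = -7.
|u| = √(2² + 0² + (-1)²) = √5, |v| = √((-4)² + 4² + (-1)²) = √33, so |u||v| = √(5·33) = √165.
cos θ = (u·v)/(|u||v|) = -7/√165 ≈ -0.544949
θ = arccos(-0.544949) ≈ 123.02°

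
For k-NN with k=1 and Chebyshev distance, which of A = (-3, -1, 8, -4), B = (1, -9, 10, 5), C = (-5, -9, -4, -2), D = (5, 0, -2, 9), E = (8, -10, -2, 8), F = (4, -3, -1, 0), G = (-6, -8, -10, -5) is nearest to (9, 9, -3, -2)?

Distances: d(A) = 12, d(B) = 18, d(C) = 18, d(D) = 11, d(E) = 19, d(F) = 12, d(G) = 17. Nearest: D = (5, 0, -2, 9) with distance 11.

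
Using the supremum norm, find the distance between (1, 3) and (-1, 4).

max(|x_i - y_i|) = max(|1 - (-1)|, |3 - 4|) = max(2, 1) = 2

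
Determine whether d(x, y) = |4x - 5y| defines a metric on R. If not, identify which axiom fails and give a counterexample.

No. d fails symmetry: d(8, 4) = |4·8 - 5·4| = |12| = 12, but d(4, 8) = |4·4 - 5·8| = |-24| = 24. Since 12 ≠ 24, d(x,y) ≠ d(y,x) in general.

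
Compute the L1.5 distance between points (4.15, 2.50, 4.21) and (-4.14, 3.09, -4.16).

(Σ|x_i - y_i|^1.5)^(1/1.5) = (|4.15 - (-4.14)|^1.5 + |2.5 - 3.09|^1.5 + |4.21 - (-4.16)|^1.5)^(1/1.5)
= (8.29^1.5 + 0.59^1.5 + 8.37^1.5)^(1/1.5) ≈ (23.8689 + 0.4532 + 24.2152)^(1/1.5) = (48.5373)^(1/1.5) ≈ 13.3061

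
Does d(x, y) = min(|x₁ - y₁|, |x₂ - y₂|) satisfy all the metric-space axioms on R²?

No. d fails identity of indiscernibles: take x = (-1, 0) and y = (-1, 3). Then d(x,y) = min(|-1 - (-1)|, |0 - 3|) = min(0, 3) = 0, yet x ≠ y.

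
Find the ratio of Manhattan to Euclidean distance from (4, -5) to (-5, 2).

L1 = |4 - (-5)| + |-5 - 2| = 9 + 7 = 16
L2 = √(9² + 7²) = √130 ≈ 11.4018
L1 ≥ L2 always (equality iff movement is along one axis); L1 > L2 here.
Ratio L1/L2 = 16/√130 ≈ 1.4033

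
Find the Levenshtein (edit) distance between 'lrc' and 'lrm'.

Let D[i][j] be the edit distance between the first i characters of 'lrc' and the first j characters of 'lrm', with D[i][0] = i, D[0][j] = j, and D[i][j] = D[i-1][j-1] if the characters match, else 1 + min(D[i-1][j], D[i][j-1], D[i-1][j-1]). Filling the table (rows: prefixes of 'lrc', columns: prefixes of 'lrm'):
     ε  l  r  m
  ε  0  1  2  3
  l  1  0  1  2
  r  2  1  0  1
  c  3  2  1  1
The bottom-right entry gives D[3][3] = 1, so no sequence of fewer than 1 edit works. Backtracking through the table gives one optimal edit sequence (1 edit):
  lrc → lrm (sub c→m @3)
Edit distance = 1.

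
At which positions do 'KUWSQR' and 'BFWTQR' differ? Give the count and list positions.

Differing positions: 1, 2, 4. Hamming distance = 3.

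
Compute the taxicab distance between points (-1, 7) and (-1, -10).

Σ|x_i - y_i| = |-1 - (-1)| + |7 - (-10)| = 0 + 17 = 17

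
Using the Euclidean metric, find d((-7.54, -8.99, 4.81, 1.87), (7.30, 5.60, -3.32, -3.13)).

√(Σ(x_i - y_i)²) = √((-7.54 - 7.3)² + (-8.99 - 5.6)² + (4.81 - (-3.32))² + (1.87 - (-3.13))²)
= √((-14.84)² + (-14.59)² + 8.13² + 5²) = √(220.2256 + 212.8681 + 66.0969 + 25) = √524.1906 ≈ 22.8952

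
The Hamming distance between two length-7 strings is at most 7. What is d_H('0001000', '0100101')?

Differing positions: 2, 4, 5, 7. Hamming distance = 4. The maximum possible Hamming distance for length-7 strings is 7, so d_H/7 = 4/7 ≈ 0.5714.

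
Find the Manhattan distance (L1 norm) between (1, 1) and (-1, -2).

Σ|x_i - y_i| = |1 - (-1)| + |1 - (-2)| = 2 + 3 = 5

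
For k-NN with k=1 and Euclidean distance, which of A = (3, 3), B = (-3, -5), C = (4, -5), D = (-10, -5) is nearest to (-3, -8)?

Distances: d(A) ≈ 12.53, d(B) = 3, d(C) ≈ 7.6158, d(D) ≈ 7.6158. Nearest: B = (-3, -5) with distance 3.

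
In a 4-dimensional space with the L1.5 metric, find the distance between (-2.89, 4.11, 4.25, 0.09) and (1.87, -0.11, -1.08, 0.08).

(Σ|x_i - y_i|^1.5)^(1/1.5) = (|-2.89 - 1.87|^1.5 + |4.11 - (-0.11)|^1.5 + |4.25 - (-1.08)|^1.5 + |0.09 - 0.08|^1.5)^(1/1.5)
= (4.76^1.5 + 4.22^1.5 + 5.33^1.5 + 0.01^1.5)^(1/1.5) ≈ (10.3851 + 8.669 + 12.3053 + 0.001)^(1/1.5) = (31.3604)^(1/1.5) ≈ 9.9446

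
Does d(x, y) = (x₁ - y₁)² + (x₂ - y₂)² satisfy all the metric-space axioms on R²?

No. The squared Euclidean distance fails the triangle inequality. Counterexample: x = (0, 0), y = (2, 2), z = (4, 4). d(x,z) = 4² + 4² = 32, but d(x,y) + d(y,z) = (2² + 2²) + (2² + 2²) = 8 + 8 = 16. Since 32 > 16, the triangle inequality is violated. (Note: √d, the ordinary Euclidean distance, IS a metric.)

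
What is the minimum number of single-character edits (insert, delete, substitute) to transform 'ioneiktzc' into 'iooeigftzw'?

Let D[i][j] be the edit distance between the first i characters of 'ioneiktzc' and the first j characters of 'iooeigftzw', with D[i][0] = i, D[0][j] = j, and D[i][j] = D[i-1][j-1] if the characters match, else 1 + min(D[i-1][j], D[i][j-1], D[i-1][j-1]). Filling the table (rows: prefixes of 'ioneiktzc', columns: prefixes of 'iooeigftzw'):
     ε  i  o  o  e  i  g  f  t  z  w
  ε  0  1  2  3  4  5  6  7  8  9 10
  i  1  0  1  2  3  4  5  6  7  8  9
  o  2  1  0  1  2  3  4  5  6  7  8
  n  3  2  1  1  2  3  4  5  6  7  8
  e  4  3  2  2  1  2  3  4  5  6  7
  i  5  4  3  3  2  1  2  3  4  5  6
  k  6  5  4  4  3  2  2  3  4  5  6
  t  7  6  5  5  4  3  3  3  3  4  5
  z  8  7  6  6  5  4  4  4  4  3  4
  c  9  8  7  7  6  5  5  5  5  4  4
The bottom-right entry gives D[9][10] = 4, so no sequence of fewer than 4 edits works. Backtracking through the table gives one optimal edit sequence (4 edits):
  ioneiktzc → iooeiktzc (sub n→o @3)
  iooeiktzc → iooeigktzc (ins g @6)
  iooeigktzc → iooeigftzc (sub k→f @7)
  iooeigftzc → iooeigftzw (sub c→w @10)
Edit distance = 4.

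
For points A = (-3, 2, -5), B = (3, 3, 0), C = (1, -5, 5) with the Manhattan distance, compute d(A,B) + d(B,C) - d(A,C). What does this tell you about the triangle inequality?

d(A,B) = 6 + 1 + 5 = 12, d(B,C) = 2 + 8 + 5 = 15, d(A,C) = 4 + 7 + 10 = 21.
d(A,B) + d(B,C) - d(A,C) = 12 + 15 - 21 = 27 - 21 = 6. This is ≥ 0, so the triangle inequality holds for these points.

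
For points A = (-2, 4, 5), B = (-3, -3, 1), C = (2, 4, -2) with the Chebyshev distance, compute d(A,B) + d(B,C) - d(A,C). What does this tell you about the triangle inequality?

d(A,B) = max(1, 7, 4) = 7, d(B,C) = max(5, 7, 3) = 7, d(A,C) = max(4, 0, 7) = 7.
d(A,B) + d(B,C) - d(A,C) = 7 + 7 - 7 = 14 - 7 = 7. This is ≥ 0, so the triangle inequality holds for these points.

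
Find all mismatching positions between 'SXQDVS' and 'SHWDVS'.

Differing positions: 2, 3. Hamming distance = 2.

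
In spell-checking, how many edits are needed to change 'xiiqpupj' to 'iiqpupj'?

Let D[i][j] be the edit distance between the first i characters of 'xiiqpupj' and the first j characters of 'iiqpupj', with D[i][0] = i, D[0][j] = j, and D[i][j] = D[i-1][j-1] if the characters match, else 1 + min(D[i-1][j], D[i][j-1], D[i-1][j-1]). Filling the table (rows: prefixes of 'xiiqpupj', columns: prefixes of 'iiqpupj'):
     ε  i  i  q  p  u  p  j
  ε  0  1  2  3  4  5  6  7
  x  1  1  2  3  4  5  6  7
  i  2  1  1  2  3  4  5  6
  i  3  2  1  2  3  4  5  6
  q  4  3  2  1  2  3  4  5
  p  5  4  3  2  1  2  3  4
  u  6  5  4  3  2  1  2  3
  p  7  6  5  4  3  2  1  2
  j  8  7  6  5  4  3  2  1
The bottom-right entry gives D[8][7] = 1, so no sequence of fewer than 1 edit works. Backtracking through the table gives one optimal edit sequence (1 edit):
  xiiqpupj → iiqpupj (del x @1)
Edit distance = 1.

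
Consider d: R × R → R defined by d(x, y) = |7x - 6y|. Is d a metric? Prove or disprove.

No. d fails symmetry: d(1, 9) = |7·1 - 6·9| = |-47| = 47, but d(9, 1) = |7·9 - 6·1| = |57| = 57. Since 47 ≠ 57, d(x,y) ≠ d(y,x) in general.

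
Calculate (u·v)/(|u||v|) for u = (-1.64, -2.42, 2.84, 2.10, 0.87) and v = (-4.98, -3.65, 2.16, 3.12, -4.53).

With u = (-1.64, -2.42, 2.84, 2.10, 0.87), v = (-4.98, -3.65, 2.16, 3.12, -4.53):
u·v = (-1.64)·(-4.98) + (-2.42)·(-3.65) + 2.84·2.16 + 2.1·3.12 + 0.87·(-4.53) = 8.1672 + 8.833 + 6.1344 + 6.552 + (-3.9411) = 25.7455.
|u| = √((-1.64)² + (-2.42)² + 2.84² + 2.1² + 0.87²) = √(2.6896 + 5.8564 + 8.0656 + 4.41 + 0.7569) = √21.7785, |v| = √((-4.98)² + (-3.65)² + 2.16² + 3.12² + (-4.53)²) = √(24.8004 + 13.3225 + 4.6656 + 9.7344 + 20.5209) = √73.0438.
cos θ = (u·v)/(|u||v|) = 25.7455/(√21.7785·√73.0438) ≈ 0.6455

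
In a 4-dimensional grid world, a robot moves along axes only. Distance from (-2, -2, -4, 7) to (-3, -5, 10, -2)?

Σ|x_i - y_i| = |-2 - (-3)| + |-2 - (-5)| + |-4 - 10| + |7 - (-2)| = 1 + 3 + 14 + 9 = 27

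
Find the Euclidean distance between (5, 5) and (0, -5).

√(Σ(x_i - y_i)²) = √((5 - 0)² + (5 - (-5))²)
= √(5² + 10²) = √(25 + 100) = √125 ≈ 11.1803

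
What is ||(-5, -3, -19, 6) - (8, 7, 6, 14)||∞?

max(|x_i - y_i|) = max(|-5 - 8|, |-3 - 7|, |-19 - 6|, |6 - 14|) = max(13, 10, 25, 8) = 25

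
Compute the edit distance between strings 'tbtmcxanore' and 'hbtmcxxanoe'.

Let D[i][j] be the edit distance between the first i characters of 'tbtmcxanore' and the first j characters of 'hbtmcxxanoe', with D[i][0] = i, D[0][j] = j, and D[i][j] = D[i-1][j-1] if the characters match, else 1 + min(D[i-1][j], D[i][j-1], D[i-1][j-1]). Filling the table (rows: prefixes of 'tbtmcxanore', columns: prefixes of 'hbtmcxxanoe'):
     ε  h  b  t  m  c  x  x  a  n  o  e
  ε  0  1  2  3  4  5  6  7  8  9 10 11
  t  1  1  2  2  3  4  5  6  7  8  9 10
  b  2  2  1  2  3  4  5  6  7  8  9 10
  t  3  3  2  1  2  3  4  5  6  7  8  9
  m  4  4  3  2  1  2  3  4  5  6  7  8
  c  5  5  4  3  2  1  2  3  4  5  6  7
  x  6  6  5  4  3  2  1  2  3  4  5  6
  a  7  7  6  5  4  3  2  2  2  3  4  5
  n  8  8  7  6  5  4  3  3  3  2  3  4
  o  9  9  8  7  6  5  4  4  4  3  2  3
  r 10 10  9  8  7  6  5  5  5  4  3  3
  e 11 11 10  9  8  7  6  6  6  5  4  3
The bottom-right entry gives D[11][11] = 3, so no sequence of fewer than 3 edits works. Backtracking through the table gives one optimal edit sequence (3 edits):
  tbtmcxanore → hbtmcxanore (sub t→h @1)
  hbtmcxanore → hbtmcxxanore (ins x @6)
  hbtmcxxanore → hbtmcxxanoe (del r @11)
Edit distance = 3.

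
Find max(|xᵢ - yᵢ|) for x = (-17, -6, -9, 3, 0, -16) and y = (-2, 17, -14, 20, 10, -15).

max(|x_i - y_i|) = max(|-17 - (-2)|, |-6 - 17|, |-9 - (-14)|, |3 - 20|, |0 - 10|, |-16 - (-15)|) = max(15, 23, 5, 17, 10, 1) = 23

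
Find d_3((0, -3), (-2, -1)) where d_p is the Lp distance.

(Σ|x_i - y_i|^3)^(1/3) = (|0 - (-2)|^3 + |-3 - (-1)|^3)^(1/3)
= (2^3 + 2^3)^(1/3) = (8 + 8)^(1/3) = (16)^(1/3) ≈ 2.5198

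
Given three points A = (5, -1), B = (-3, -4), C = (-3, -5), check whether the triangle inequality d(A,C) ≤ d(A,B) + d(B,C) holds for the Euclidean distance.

d(A,B) = √(8² + 3²) = √73 ≈ 8.544, d(B,C) = √(0² + 1²) = √1 = 1, d(A,C) = √(8² + 4²) = √80 ≈ 8.9443.
d(A,C) ≈ 8.9443 ≤ 8.544 + 1 = 9.544. Triangle inequality is satisfied.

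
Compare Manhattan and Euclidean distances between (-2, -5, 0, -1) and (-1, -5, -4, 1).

L1 = |-2 - (-1)| + |-5 - (-5)| + |0 - (-4)| + |-1 - 1| = 1 + 0 + 4 + 2 = 7
L2 = √(1² + 0² + 4² + 2²) = √21 ≈ 4.5826
L1 ≥ L2 always (equality iff movement is along one axis); L1 > L2 here.
Ratio L1/L2 = 7/√21 ≈ 1.5275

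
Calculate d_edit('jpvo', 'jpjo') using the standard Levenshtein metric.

Let D[i][j] be the edit distance between the first i characters of 'jpvo' and the first j characters of 'jpjo', with D[i][0] = i, D[0][j] = j, and D[i][j] = D[i-1][j-1] if the characters match, else 1 + min(D[i-1][j], D[i][j-1], D[i-1][j-1]). Filling the table (rows: prefixes of 'jpvo', columns: prefixes of 'jpjo'):
     ε  j  p  j  o
  ε  0  1  2  3  4
  j  1  0  1  2  3
  p  2  1  0  1  2
  v  3  2  1  1  2
  o  4  3  2  2  1
The bottom-right entry gives D[4][4] = 1, so no sequence of fewer than 1 edit works. Backtracking through the table gives one optimal edit sequence (1 edit):
  jpvo → jpjo (sub v→j @3)
Edit distance = 1.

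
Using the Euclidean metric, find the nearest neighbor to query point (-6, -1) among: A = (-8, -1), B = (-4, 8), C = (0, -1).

Distances: d(A) = 2, d(B) ≈ 9.2195, d(C) = 6. Nearest: A = (-8, -1) with distance 2.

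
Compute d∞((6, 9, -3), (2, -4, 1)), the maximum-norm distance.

max(|x_i - y_i|) = max(|6 - 2|, |9 - (-4)|, |-3 - 1|) = max(4, 13, 4) = 13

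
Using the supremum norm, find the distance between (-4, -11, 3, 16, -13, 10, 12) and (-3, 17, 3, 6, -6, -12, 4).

max(|x_i - y_i|) = max(|-4 - (-3)|, |-11 - 17|, |3 - 3|, |16 - 6|, |-13 - (-6)|, |10 - (-12)|, |12 - 4|) = max(1, 28, 0, 10, 7, 22, 8) = 28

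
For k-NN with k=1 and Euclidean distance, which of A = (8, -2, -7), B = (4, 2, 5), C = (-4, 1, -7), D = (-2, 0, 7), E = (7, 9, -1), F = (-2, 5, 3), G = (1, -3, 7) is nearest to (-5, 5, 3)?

Distances: d(A) ≈ 17.8326, d(B) ≈ 9.6954, d(C) ≈ 10.8167, d(D) ≈ 7.0711, d(E) ≈ 13.2665, d(F) = 3, d(G) ≈ 10.7703. Nearest: F = (-2, 5, 3) with distance 3.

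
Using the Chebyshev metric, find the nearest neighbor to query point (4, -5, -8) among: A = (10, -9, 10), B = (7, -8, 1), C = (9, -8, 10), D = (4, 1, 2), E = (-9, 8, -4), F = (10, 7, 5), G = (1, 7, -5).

Distances: d(A) = 18, d(B) = 9, d(C) = 18, d(D) = 10, d(E) = 13, d(F) = 13, d(G) = 12. Nearest: B = (7, -8, 1) with distance 9.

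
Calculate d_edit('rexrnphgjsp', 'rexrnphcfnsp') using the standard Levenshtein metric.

Let D[i][j] be the edit distance between the first i characters of 'rexrnphgjsp' and the first j characters of 'rexrnphcfnsp', with D[i][0] = i, D[0][j] = j, and D[i][j] = D[i-1][j-1] if the characters match, else 1 + min(D[i-1][j], D[i][j-1], D[i-1][j-1]). Filling the table (rows: prefixes of 'rexrnphgjsp', columns: prefixes of 'rexrnphcfnsp'):
     ε  r  e  x  r  n  p  h  c  f  n  s  p
  ε  0  1  2  3  4  5  6  7  8  9 10 11 12
  r  1  0  1  2  3  4  5  6  7  8  9 10 11
  e  2  1  0  1  2  3  4  5  6  7  8  9 10
  x  3  2  1  0  1  2  3  4  5  6  7  8  9
  r  4  3  2  1  0  1  2  3  4  5  6  7  8
  n  5  4  3  2  1  0  1  2  3  4  5  6  7
  p  6  5  4  3  2  1  0  1  2  3  4  5  6
  h  7  6  5  4  3  2  1  0  1  2  3  4  5
  g  8  7  6  5  4  3  2  1  1  2  3  4  5
  j  9  8  7  6  5  4  3  2  2  2  3  4  5
  s 10  9  8  7  6  5  4  3  3  3  3  3  4
  p 11 10  9  8  7  6  5  4  4  4  4  4  3
The bottom-right entry gives D[11][12] = 3, so no sequence of fewer than 3 edits works. Backtracking through the table gives one optimal edit sequence (3 edits):
  rexrnphgjsp → rexrnphcgjsp (ins c @8)
  rexrnphcgjsp → rexrnphcfjsp (sub g→f @9)
  rexrnphcfjsp → rexrnphcfnsp (sub j→n @10)
Edit distance = 3.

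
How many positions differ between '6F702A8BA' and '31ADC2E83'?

Differing positions: 1, 2, 3, 4, 5, 6, 7, 8, 9. Hamming distance = 9.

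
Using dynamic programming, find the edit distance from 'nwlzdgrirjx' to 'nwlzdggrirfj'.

Let D[i][j] be the edit distance between the first i characters of 'nwlzdgrirjx' and the first j characters of 'nwlzdggrirfj', with D[i][0] = i, D[0][j] = j, and D[i][j] = D[i-1][j-1] if the characters match, else 1 + min(D[i-1][j], D[i][j-1], D[i-1][j-1]). Filling the table (rows: prefixes of 'nwlzdgrirjx', columns: prefixes of 'nwlzdggrirfj'):
     ε  n  w  l  z  d  g  g  r  i  r  f  j
  ε  0  1  2  3  4  5  6  7  8  9 10 11 12
  n  1  0  1  2  3  4  5  6  7  8  9 10 11
  w  2  1  0  1  2  3  4  5  6  7  8  9 10
  l  3  2  1  0  1  2  3  4  5  6  7  8  9
  z  4  3  2  1  0  1  2  3  4  5  6  7  8
  d  5  4  3  2  1  0  1  2  3  4  5  6  7
  g  6  5  4  3  2  1  0  1  2  3  4  5  6
  r  7  6  5  4  3  2  1  1  1  2  3  4  5
  i  8  7  6  5  4  3  2  2  2  1  2  3  4
  r  9  8  7  6  5  4  3  3  2  2  1  2  3
  j 10  9  8  7  6  5  4  4  3  3  2  2  2
  x 11 10  9  8  7  6  5  5  4  4  3  3  3
The bottom-right entry gives D[11][12] = 3, so no sequence of fewer than 3 edits works. Backtracking through the table gives one optimal edit sequence (3 edits):
  nwlzdgrirjx → nwlzdggrirjx (ins g @6)
  nwlzdggrirjx → nwlzdggrirfx (sub j→f @11)
  nwlzdggrirfx → nwlzdggrirfj (sub x→j @12)
Edit distance = 3.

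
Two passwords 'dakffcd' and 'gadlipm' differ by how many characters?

Differing positions: 1, 3, 4, 5, 6, 7. Hamming distance = 6.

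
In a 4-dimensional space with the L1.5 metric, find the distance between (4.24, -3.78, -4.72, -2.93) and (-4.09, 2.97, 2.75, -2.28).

(Σ|x_i - y_i|^1.5)^(1/1.5) = (|4.24 - (-4.09)|^1.5 + |-3.78 - 2.97|^1.5 + |-4.72 - 2.75|^1.5 + |-2.93 - (-2.28)|^1.5)^(1/1.5)
= (8.33^1.5 + 6.75^1.5 + 7.47^1.5 + 0.65^1.5)^(1/1.5) ≈ (24.0418 + 17.537 + 20.4165 + 0.524)^(1/1.5) = (62.5193)^(1/1.5) ≈ 15.7523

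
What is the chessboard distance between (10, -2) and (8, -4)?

max(|x_i - y_i|) = max(|10 - 8|, |-2 - (-4)|) = max(2, 2) = 2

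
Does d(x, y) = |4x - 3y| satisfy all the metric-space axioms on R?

No. d fails symmetry: d(2, 4) = |4·2 - 3·4| = |-4| = 4, but d(4, 2) = |4·4 - 3·2| = |10| = 10. Since 4 ≠ 10, d(x,y) ≠ d(y,x) in general.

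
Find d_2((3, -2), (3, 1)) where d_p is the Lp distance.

(Σ|x_i - y_i|^2)^(1/2) = (|3 - 3|^2 + |-2 - 1|^2)^(1/2)
= (0^2 + 3^2)^(1/2) = (0 + 9)^(1/2) = (9)^(1/2) = 3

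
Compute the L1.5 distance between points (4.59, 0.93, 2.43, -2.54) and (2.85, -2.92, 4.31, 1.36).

(Σ|x_i - y_i|^1.5)^(1/1.5) = (|4.59 - 2.85|^1.5 + |0.93 - (-2.92)|^1.5 + |2.43 - 4.31|^1.5 + |-2.54 - 1.36|^1.5)^(1/1.5)
= (1.74^1.5 + 3.85^1.5 + 1.88^1.5 + 3.9^1.5)^(1/1.5) ≈ (2.2952 + 7.5542 + 2.5777 + 7.7019)^(1/1.5) = (20.129)^(1/1.5) ≈ 7.3997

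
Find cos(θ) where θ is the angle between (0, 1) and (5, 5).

With u = (0, 1), v = (5, 5):
u·v = 0·5 + 1·5 = 0 + 5 = 5.
|u| = √(0² + 1²) = √1, |v| = √(5² + 5²) = √50, so |u||v| = √(1·50) = √50.
cos θ = (u·v)/(|u||v|) = 5/√50 ≈ 0.7071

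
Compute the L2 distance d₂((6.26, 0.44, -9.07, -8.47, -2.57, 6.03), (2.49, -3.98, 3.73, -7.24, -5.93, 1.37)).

√(Σ(x_i - y_i)²) = √((6.26 - 2.49)² + (0.44 - (-3.98))² + (-9.07 - 3.73)² + (-8.47 - (-7.24))² + (-2.57 - (-5.93))² + (6.03 - 1.37)²)
= √(3.77² + 4.42² + (-12.8)² + (-1.23)² + 3.36² + 4.66²) = √(14.2129 + 19.5364 + 163.84 + 1.5129 + 11.2896 + 21.7156) = √232.1074 ≈ 15.2351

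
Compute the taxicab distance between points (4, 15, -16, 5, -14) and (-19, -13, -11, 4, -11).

Σ|x_i - y_i| = |4 - (-19)| + |15 - (-13)| + |-16 - (-11)| + |5 - 4| + |-14 - (-11)| = 23 + 28 + 5 + 1 + 3 = 60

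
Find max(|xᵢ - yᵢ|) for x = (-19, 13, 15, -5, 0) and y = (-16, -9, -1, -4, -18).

max(|x_i - y_i|) = max(|-19 - (-16)|, |13 - (-9)|, |15 - (-1)|, |-5 - (-4)|, |0 - (-18)|) = max(3, 22, 16, 1, 18) = 22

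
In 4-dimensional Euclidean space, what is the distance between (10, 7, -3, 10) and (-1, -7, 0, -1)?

√(Σ(x_i - y_i)²) = √((10 - (-1))² + (7 - (-7))² + (-3 - 0)² + (10 - (-1))²)
= √(11² + 14² + (-3)² + 11²) = √(121 + 196 + 9 + 121) = √447 ≈ 21.1424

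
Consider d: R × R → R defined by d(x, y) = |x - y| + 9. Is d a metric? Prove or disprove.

No. d fails identity of indiscernibles (specifically d(x,x) = 0): d(1, 1) = |1 - 1| + 9 = 0 + 9 = 9 ≠ 0.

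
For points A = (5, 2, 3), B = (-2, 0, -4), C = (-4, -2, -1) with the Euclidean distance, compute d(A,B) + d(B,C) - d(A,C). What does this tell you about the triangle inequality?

d(A,B) = √(7² + 2² + 7²) = √102 ≈ 10.0995, d(B,C) = √(2² + 2² + 3²) = √17 ≈ 4.1231, d(A,C) = √(9² + 4² + 4²) = √113 ≈ 10.6301.
d(A,B) + d(B,C) - d(A,C) = 10.0995 + 4.1231 - 10.6301 = 14.2226 - 10.6301 = 3.5925 (to 4 decimal places). This is ≥ 0, so the triangle inequality holds for these points.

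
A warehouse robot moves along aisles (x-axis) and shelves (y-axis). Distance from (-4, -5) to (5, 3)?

Σ|x_i - y_i| = |-4 - 5| + |-5 - 3| = 9 + 8 = 17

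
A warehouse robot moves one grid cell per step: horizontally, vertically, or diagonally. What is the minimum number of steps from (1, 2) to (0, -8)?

max(|x_i - y_i|) = max(|1 - 0|, |2 - (-8)|) = max(1, 10) = 10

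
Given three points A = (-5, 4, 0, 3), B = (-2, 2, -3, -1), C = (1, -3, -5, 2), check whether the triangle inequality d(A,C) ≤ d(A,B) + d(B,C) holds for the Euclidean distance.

d(A,B) = √(3² + 2² + 3² + 4²) = √38 ≈ 6.1644, d(B,C) = √(3² + 5² + 2² + 3²) = √47 ≈ 6.8557, d(A,C) = √(6² + 7² + 5² + 1²) = √111 ≈ 10.5357.
d(A,C) ≈ 10.5357 ≤ 6.1644 + 6.8557 = 13.0201. Triangle inequality is satisfied.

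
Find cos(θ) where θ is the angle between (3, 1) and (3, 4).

With u = (3, 1), v = (3, 4):
u·v = 3·3 + 1·4 = 9 + 4 = 13.
|u| = √(3² + 1²) = √10, |v| = √(3² + 4²) = √25, so |u||v| = √(10·25) = √250.
cos θ = (u·v)/(|u||v|) = 13/√250 ≈ 0.8222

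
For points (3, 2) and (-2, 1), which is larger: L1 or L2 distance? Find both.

L1 = |3 - (-2)| + |2 - 1| = 5 + 1 = 6
L2 = √(5² + 1²) = √26 ≈ 5.099
L1 ≥ L2 always (equality iff movement is along one axis); L1 > L2 here.
Ratio L1/L2 = 6/√26 ≈ 1.1767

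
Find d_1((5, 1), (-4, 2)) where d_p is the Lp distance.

Σ|x_i - y_i| = |5 - (-4)| + |1 - 2| = 9 + 1 = 10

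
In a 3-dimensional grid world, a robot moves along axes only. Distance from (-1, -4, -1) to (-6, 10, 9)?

Σ|x_i - y_i| = |-1 - (-6)| + |-4 - 10| + |-1 - 9| = 5 + 14 + 10 = 29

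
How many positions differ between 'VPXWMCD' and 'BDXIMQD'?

Differing positions: 1, 2, 4, 6. Hamming distance = 4.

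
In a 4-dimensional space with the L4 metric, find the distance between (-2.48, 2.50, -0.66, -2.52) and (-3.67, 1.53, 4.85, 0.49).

(Σ|x_i - y_i|^4)^(1/4) = (|-2.48 - (-3.67)|^4 + |2.5 - 1.53|^4 + |-0.66 - 4.85|^4 + |-2.52 - 0.49|^4)^(1/4)
= (1.19^4 + 0.97^4 + 5.51^4 + 3.01^4)^(1/4) ≈ (2.0053 + 0.8853 + 921.7357 + 82.0854)^(1/4) = (1006.7117)^(1/4) ≈ 5.6328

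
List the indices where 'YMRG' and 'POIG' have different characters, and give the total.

Differing positions: 1, 2, 3. Hamming distance = 3.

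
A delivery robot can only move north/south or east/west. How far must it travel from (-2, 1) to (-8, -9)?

Σ|x_i - y_i| = |-2 - (-8)| + |1 - (-9)| = 6 + 10 = 16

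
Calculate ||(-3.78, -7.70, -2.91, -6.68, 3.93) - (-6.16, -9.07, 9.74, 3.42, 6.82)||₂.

√(Σ(x_i - y_i)²) = √((-3.78 - (-6.16))² + (-7.7 - (-9.07))² + (-2.91 - 9.74)² + (-6.68 - 3.42)² + (3.93 - 6.82)²)
= √(2.38² + 1.37² + (-12.65)² + (-10.1)² + (-2.89)²) = √(5.6644 + 1.8769 + 160.0225 + 102.01 + 8.3521) = √277.9259 ≈ 16.6711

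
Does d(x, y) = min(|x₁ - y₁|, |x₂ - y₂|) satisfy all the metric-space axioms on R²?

No. d fails identity of indiscernibles: take x = (3, 0) and y = (3, 2). Then d(x,y) = min(|3 - 3|, |0 - 2|) = min(0, 2) = 0, yet x ≠ y.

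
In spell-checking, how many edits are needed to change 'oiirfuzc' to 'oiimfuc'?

Let D[i][j] be the edit distance between the first i characters of 'oiirfuzc' and the first j characters of 'oiimfuc', with D[i][0] = i, D[0][j] = j, and D[i][j] = D[i-1][j-1] if the characters match, else 1 + min(D[i-1][j], D[i][j-1], D[i-1][j-1]). Filling the table (rows: prefixes of 'oiirfuzc', columns: prefixes of 'oiimfuc'):
     ε  o  i  i  m  f  u  c
  ε  0  1  2  3  4  5  6  7
  o  1  0  1  2  3  4  5  6
  i  2  1  0  1  2  3  4  5
  i  3  2  1  0  1  2  3  4
  r  4  3  2  1  1  2  3  4
  f  5  4  3  2  2  1  2  3
  u  6  5  4  3  3  2  1  2
  z  7  6  5  4  4  3  2  2
  c  8  7  6  5  5  4  3  2
The bottom-right entry gives D[8][7] = 2, so no sequence of fewer than 2 edits works. Backtracking through the table gives one optimal edit sequence (2 edits):
  oiirfuzc → oiimfuzc (sub r→m @4)
  oiimfuzc → oiimfuc (del z @7)
Edit distance = 2.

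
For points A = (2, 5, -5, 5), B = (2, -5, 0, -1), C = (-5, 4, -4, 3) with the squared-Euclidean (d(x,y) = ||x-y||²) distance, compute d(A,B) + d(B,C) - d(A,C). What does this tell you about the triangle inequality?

d(A,B) = 0² + 10² + 5² + 6² = 161, d(B,C) = 7² + 9² + 4² + 4² = 162, d(A,C) = 7² + 1² + 1² + 2² = 55.
d(A,B) + d(B,C) - d(A,C) = 161 + 162 - 55 = 323 - 55 = 268. This is ≥ 0, so the triangle inequality holds for these points.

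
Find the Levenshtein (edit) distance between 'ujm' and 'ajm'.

Let D[i][j] be the edit distance between the first i characters of 'ujm' and the first j characters of 'ajm', with D[i][0] = i, D[0][j] = j, and D[i][j] = D[i-1][j-1] if the characters match, else 1 + min(D[i-1][j], D[i][j-1], D[i-1][j-1]). Filling the table (rows: prefixes of 'ujm', columns: prefixes of 'ajm'):
     ε  a  j  m
  ε  0  1  2  3
  u  1  1  2  3
  j  2  2  1  2
  m  3  3  2  1
The bottom-right entry gives D[3][3] = 1, so no sequence of fewer than 1 edit works. Backtracking through the table gives one optimal edit sequence (1 edit):
  ujm → ajm (sub u→a @1)
Edit distance = 1.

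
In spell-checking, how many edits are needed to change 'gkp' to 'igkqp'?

Let D[i][j] be the edit distance between the first i characters of 'gkp' and the first j characters of 'igkqp', with D[i][0] = i, D[0][j] = j, and D[i][j] = D[i-1][j-1] if the characters match, else 1 + min(D[i-1][j], D[i][j-1], D[i-1][j-1]). Filling the table (rows: prefixes of 'gkp', columns: prefixes of 'igkqp'):
     ε  i  g  k  q  p
  ε  0  1  2  3  4  5
  g  1  1  1  2  3  4
  k  2  2  2  1  2  3
  p  3  3  3  2  2  2
The bottom-right entry gives D[3][5] = 2, so no sequence of fewer than 2 edits works. Backtracking through the table gives one optimal edit sequence (2 edits):
  gkp → igkp (ins i @1)
  igkp → igkqp (ins q @4)
Edit distance = 2.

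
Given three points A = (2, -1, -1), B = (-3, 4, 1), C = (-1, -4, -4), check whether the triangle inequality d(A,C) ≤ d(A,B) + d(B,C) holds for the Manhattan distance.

d(A,B) = 5 + 5 + 2 = 12, d(B,C) = 2 + 8 + 5 = 15, d(A,C) = 3 + 3 + 3 = 9.
d(A,C) = 9 ≤ 12 + 15 = 27. Triangle inequality is satisfied.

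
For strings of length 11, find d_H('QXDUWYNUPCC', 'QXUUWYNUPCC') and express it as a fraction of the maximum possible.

Differing positions: 3. Hamming distance = 1. The maximum possible Hamming distance for length-11 strings is 11, so d_H/11 = 1/11 ≈ 0.0909.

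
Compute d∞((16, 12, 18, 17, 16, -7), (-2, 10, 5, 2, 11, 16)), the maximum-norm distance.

max(|x_i - y_i|) = max(|16 - (-2)|, |12 - 10|, |18 - 5|, |17 - 2|, |16 - 11|, |-7 - 16|) = max(18, 2, 13, 15, 5, 23) = 23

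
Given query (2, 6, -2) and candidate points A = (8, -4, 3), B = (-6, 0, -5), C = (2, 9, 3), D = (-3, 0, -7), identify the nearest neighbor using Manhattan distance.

Distances: d(A) = 21, d(B) = 17, d(C) = 8, d(D) = 16. Nearest: C = (2, 9, 3) with distance 8.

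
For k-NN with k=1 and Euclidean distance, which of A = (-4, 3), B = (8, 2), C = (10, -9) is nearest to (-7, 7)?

Distances: d(A) = 5, d(B) ≈ 15.8114, d(C) ≈ 23.3452. Nearest: A = (-4, 3) with distance 5.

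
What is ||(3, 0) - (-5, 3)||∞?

max(|x_i - y_i|) = max(|3 - (-5)|, |0 - 3|) = max(8, 3) = 8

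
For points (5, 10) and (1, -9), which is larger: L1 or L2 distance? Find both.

L1 = |5 - 1| + |10 - (-9)| = 4 + 19 = 23
L2 = √(4² + 19²) = √377 ≈ 19.4165
L1 ≥ L2 always (equality iff movement is along one axis); L1 > L2 here.
Ratio L1/L2 = 23/√377 ≈ 1.1846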